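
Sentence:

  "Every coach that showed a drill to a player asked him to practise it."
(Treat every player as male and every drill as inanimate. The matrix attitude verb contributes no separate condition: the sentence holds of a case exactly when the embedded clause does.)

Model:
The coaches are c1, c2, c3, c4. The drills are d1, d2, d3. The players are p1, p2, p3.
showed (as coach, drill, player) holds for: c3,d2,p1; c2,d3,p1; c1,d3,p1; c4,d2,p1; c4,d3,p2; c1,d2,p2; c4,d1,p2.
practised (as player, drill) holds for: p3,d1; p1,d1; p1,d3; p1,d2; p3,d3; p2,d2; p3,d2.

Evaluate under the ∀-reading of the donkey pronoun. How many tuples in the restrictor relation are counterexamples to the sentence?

2

"him" takes "a player" as antecedent and "it" takes "a drill"; both are donkey pronouns co-varying with the restrictor.
Strong reading: for every (c,d,p) with showed(c,d,p), practised(p,d).
Restrictor triples: (c1,d2,p2)→practised(p2,d2) ✓  (c1,d3,p1)→practised(p1,d3) ✓  (c2,d3,p1)→practised(p1,d3) ✓  (c3,d2,p1)→practised(p1,d2) ✓  (c4,d1,p2)→practised(p2,d1) ✗  (c4,d2,p1)→practised(p1,d2) ✓  (c4,d3,p2)→practised(p2,d3) ✗
Counterexamples (restrictor triples failing the scope): 2.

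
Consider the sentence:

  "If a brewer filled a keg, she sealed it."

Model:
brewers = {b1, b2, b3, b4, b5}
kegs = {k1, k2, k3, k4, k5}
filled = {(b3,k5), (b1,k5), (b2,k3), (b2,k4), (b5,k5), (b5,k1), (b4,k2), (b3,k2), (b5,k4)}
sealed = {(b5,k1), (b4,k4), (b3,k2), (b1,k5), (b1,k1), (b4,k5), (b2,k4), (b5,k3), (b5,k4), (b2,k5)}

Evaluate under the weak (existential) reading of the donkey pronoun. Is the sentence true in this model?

False

"it" takes "a keg" as antecedent — a donkey pronoun bound across the clause boundary.
Weak reading: every brewer b with some filled-keg has at least one filled-keg k such that sealed(b,k).
Per brewer: b1:✓  b2:✓  b3:✓  b4:✗  b5:✓
b4 has no witness among its filled-kegs.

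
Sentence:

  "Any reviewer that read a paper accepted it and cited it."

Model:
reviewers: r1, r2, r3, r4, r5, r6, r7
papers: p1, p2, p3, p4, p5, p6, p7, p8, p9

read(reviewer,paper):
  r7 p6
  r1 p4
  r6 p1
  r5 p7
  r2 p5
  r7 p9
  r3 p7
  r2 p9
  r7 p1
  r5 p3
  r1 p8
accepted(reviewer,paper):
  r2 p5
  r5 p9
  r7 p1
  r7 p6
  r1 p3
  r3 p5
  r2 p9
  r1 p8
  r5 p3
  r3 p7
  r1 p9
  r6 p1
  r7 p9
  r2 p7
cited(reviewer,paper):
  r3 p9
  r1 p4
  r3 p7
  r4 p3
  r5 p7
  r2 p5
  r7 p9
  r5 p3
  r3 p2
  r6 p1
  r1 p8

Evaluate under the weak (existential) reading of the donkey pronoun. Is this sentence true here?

"it" takes "a paper" as antecedent — a donkey pronoun bound across the clause boundary.
Weak reading: every reviewer r with some read-paper has at least one read-paper p such that accepted(r,p) ∧ cited(r,p).
Per reviewer: r1:✓  r2:✓  r3:✓  r5:✓  r6:✓  r7:✓
Every reviewer in the restrictor has a witness.

True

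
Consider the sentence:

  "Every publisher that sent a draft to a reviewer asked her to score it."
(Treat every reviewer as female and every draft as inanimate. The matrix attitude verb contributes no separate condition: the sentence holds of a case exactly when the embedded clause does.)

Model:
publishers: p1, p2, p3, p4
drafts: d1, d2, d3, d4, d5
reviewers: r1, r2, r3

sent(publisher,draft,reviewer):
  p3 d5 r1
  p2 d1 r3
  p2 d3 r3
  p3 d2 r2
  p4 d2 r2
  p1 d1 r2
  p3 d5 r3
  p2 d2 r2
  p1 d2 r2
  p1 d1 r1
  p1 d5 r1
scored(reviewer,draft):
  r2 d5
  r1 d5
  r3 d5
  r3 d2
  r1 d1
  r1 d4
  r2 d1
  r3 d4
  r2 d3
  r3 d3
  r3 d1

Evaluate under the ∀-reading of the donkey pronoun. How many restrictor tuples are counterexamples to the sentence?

"her" takes "a reviewer" as antecedent and "it" takes "a draft"; both are donkey pronouns co-varying with the restrictor.
Strong reading: for every (p,d,r) with sent(p,d,r), scored(r,d).
Restrictor triples: (p1,d1,r1)→scored(r1,d1) ✓  (p1,d1,r2)→scored(r2,d1) ✓  (p1,d2,r2)→scored(r2,d2) ✗  (p1,d5,r1)→scored(r1,d5) ✓  (p2,d1,r3)→scored(r3,d1) ✓  (p2,d2,r2)→scored(r2,d2) ✗  (p2,d3,r3)→scored(r3,d3) ✓  (p3,d2,r2)→scored(r2,d2) ✗  (p3,d5,r1)→scored(r1,d5) ✓  (p3,d5,r3)→scored(r3,d5) ✓  (p4,d2,r2)→scored(r2,d2) ✗
Counterexamples (restrictor triples failing the scope): 4.

4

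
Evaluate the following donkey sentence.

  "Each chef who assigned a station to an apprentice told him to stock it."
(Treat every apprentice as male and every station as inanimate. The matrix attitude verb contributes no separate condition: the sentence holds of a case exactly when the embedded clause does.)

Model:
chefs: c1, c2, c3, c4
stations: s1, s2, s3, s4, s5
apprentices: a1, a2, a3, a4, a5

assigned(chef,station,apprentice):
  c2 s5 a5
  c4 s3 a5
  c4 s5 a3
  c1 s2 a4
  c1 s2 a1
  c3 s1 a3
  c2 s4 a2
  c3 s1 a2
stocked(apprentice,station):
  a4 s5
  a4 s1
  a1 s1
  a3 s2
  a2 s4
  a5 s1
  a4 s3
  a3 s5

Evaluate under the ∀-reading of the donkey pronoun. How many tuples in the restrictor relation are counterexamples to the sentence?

6

"him" takes "an apprentice" as antecedent and "it" takes "a station"; both are donkey pronouns co-varying with the restrictor.
Strong reading: for every (c,s,a) with assigned(c,s,a), stocked(a,s).
Restrictor triples: (c1,s2,a1)→stocked(a1,s2) ✗  (c1,s2,a4)→stocked(a4,s2) ✗  (c2,s4,a2)→stocked(a2,s4) ✓  (c2,s5,a5)→stocked(a5,s5) ✗  (c3,s1,a2)→stocked(a2,s1) ✗  (c3,s1,a3)→stocked(a3,s1) ✗  (c4,s3,a5)→stocked(a5,s3) ✗  (c4,s5,a3)→stocked(a3,s5) ✓
Counterexamples (restrictor triples failing the scope): 6.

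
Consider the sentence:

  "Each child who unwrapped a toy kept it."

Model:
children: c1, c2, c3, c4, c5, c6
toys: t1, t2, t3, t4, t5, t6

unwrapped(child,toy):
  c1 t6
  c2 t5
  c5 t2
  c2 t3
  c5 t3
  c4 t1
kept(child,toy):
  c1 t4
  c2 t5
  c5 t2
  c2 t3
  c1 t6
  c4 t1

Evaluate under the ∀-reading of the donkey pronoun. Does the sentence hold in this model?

False

"it" takes "a toy" as antecedent — a donkey pronoun bound across the clause boundary.
Strong reading: for every (c,t) with unwrapped(c,t), kept(c,t).
Restrictor pairs: (c1,t6) ✓  (c2,t3) ✓  (c2,t5) ✓  (c4,t1) ✓  (c5,t2) ✓  (c5,t3) ✗
Counterexample: (c5,t3) is in unwrapped but fails the scope.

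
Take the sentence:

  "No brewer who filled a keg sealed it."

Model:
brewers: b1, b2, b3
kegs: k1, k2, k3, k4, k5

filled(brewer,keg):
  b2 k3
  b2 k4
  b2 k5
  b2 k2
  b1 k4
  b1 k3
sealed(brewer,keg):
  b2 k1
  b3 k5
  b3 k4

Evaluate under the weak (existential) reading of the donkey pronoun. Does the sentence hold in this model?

"it" takes "a keg" as antecedent — a donkey pronoun bound across the clause boundary.
Truth condition: for no (b,k) with filled(b,k) does sealed(b,k) hold.
Restrictor pairs — does the scope hold? (b1,k3):fails  (b1,k4):fails  (b2,k2):fails  (b2,k3):fails  (b2,k4):fails  (b2,k5):fails
Scope holds for no restrictor pair, so the sentence is true.

True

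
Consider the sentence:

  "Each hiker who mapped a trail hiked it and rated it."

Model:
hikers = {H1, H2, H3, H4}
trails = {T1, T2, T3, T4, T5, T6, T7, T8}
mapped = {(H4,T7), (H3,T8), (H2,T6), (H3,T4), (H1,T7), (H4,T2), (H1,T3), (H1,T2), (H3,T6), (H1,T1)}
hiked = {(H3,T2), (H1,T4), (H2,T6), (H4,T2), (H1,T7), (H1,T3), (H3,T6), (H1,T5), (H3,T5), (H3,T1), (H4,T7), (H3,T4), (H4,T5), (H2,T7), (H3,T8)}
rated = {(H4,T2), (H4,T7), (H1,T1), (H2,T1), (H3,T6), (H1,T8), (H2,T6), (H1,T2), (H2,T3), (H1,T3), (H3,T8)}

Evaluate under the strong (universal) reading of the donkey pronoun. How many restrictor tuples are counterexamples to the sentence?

"it" takes "a trail" as antecedent — a donkey pronoun bound across the clause boundary.
Strong reading: for every (h,t) with mapped(h,t), hiked(h,t) ∧ rated(h,t).
Restrictor pairs: (H1,T1) ✗  (H1,T2) ✗  (H1,T3) ✓  (H1,T7) ✗  (H2,T6) ✓  (H3,T4) ✗  (H3,T6) ✓  (H3,T8) ✓  (H4,T2) ✓  (H4,T7) ✓
Counterexamples (restrictor pairs failing the scope): 4.

4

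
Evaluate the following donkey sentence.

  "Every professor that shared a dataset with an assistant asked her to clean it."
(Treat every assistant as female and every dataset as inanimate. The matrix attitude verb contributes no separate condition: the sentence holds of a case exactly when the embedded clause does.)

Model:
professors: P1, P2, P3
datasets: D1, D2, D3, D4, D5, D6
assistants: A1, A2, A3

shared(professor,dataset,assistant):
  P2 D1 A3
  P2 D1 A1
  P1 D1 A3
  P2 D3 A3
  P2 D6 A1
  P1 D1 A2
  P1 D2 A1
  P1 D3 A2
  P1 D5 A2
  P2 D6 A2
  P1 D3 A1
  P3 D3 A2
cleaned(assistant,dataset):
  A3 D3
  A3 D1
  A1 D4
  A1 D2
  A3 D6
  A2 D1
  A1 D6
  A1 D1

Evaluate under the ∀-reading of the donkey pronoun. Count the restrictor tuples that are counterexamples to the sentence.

5

"her" takes "an assistant" as antecedent and "it" takes "a dataset"; both are donkey pronouns co-varying with the restrictor.
Strong reading: for every (p,d,a) with shared(p,d,a), cleaned(a,d).
Restrictor triples: (P1,D1,A2)→cleaned(A2,D1) ✓  (P1,D1,A3)→cleaned(A3,D1) ✓  (P1,D2,A1)→cleaned(A1,D2) ✓  (P1,D3,A1)→cleaned(A1,D3) ✗  (P1,D3,A2)→cleaned(A2,D3) ✗  (P1,D5,A2)→cleaned(A2,D5) ✗  (P2,D1,A1)→cleaned(A1,D1) ✓  (P2,D1,A3)→cleaned(A3,D1) ✓  (P2,D3,A3)→cleaned(A3,D3) ✓  (P2,D6,A1)→cleaned(A1,D6) ✓  (P2,D6,A2)→cleaned(A2,D6) ✗  (P3,D3,A2)→cleaned(A2,D3) ✗
Counterexamples (restrictor triples failing the scope): 5.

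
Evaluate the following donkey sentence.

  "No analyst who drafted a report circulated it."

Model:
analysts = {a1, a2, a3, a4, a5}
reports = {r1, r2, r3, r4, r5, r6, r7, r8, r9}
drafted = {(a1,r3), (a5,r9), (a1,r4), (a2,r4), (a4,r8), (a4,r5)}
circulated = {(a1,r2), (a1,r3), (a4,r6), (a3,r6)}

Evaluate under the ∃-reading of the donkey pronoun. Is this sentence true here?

False

"it" takes "a report" as antecedent — a donkey pronoun bound across the clause boundary.
Truth condition: for no (a,r) with drafted(a,r) does circulated(a,r) hold.
Restrictor pairs — does the scope hold? (a1,r3):holds  (a1,r4):fails  (a2,r4):fails  (a4,r5):fails  (a4,r8):fails  (a5,r9):fails
Scope holds for 1 pair(s), so the sentence is false.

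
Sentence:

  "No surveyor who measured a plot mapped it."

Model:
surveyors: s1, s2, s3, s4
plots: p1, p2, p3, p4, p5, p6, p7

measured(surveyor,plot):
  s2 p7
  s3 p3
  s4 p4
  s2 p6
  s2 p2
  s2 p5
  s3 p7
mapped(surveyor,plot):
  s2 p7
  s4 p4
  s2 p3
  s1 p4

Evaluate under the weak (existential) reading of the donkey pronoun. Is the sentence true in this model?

"it" takes "a plot" as antecedent — a donkey pronoun bound across the clause boundary.
Truth condition: for no (s,p) with measured(s,p) does mapped(s,p) hold.
Restrictor pairs — does the scope hold? (s2,p2):fails  (s2,p5):fails  (s2,p6):fails  (s2,p7):holds  (s3,p3):fails  (s3,p7):fails  (s4,p4):holds
Scope holds for 2 pair(s), so the sentence is false.

False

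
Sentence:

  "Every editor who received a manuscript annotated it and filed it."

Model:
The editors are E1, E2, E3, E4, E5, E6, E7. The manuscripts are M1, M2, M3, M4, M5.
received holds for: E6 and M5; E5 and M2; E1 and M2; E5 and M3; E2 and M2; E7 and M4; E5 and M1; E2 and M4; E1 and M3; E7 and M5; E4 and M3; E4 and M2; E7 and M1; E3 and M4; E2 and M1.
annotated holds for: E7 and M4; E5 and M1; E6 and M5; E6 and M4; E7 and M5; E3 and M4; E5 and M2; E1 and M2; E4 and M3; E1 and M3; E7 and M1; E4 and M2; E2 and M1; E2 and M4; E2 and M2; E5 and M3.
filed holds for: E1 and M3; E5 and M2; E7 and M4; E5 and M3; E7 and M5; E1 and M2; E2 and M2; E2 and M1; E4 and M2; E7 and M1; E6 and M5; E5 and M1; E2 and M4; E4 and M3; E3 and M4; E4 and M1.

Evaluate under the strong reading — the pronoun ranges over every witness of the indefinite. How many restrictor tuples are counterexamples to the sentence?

"it" takes "a manuscript" as antecedent — a donkey pronoun bound across the clause boundary.
Strong reading: for every (e,m) with received(e,m), annotated(e,m) ∧ filed(e,m).
Restrictor pairs: (E1,M2) ✓  (E1,M3) ✓  (E2,M1) ✓  (E2,M2) ✓  (E2,M4) ✓  (E3,M4) ✓  (E4,M2) ✓  (E4,M3) ✓  (E5,M1) ✓  (E5,M2) ✓  (E5,M3) ✓  (E6,M5) ✓  (E7,M1) ✓  (E7,M4) ✓  (E7,M5) ✓
Counterexamples (restrictor pairs failing the scope): 0.

0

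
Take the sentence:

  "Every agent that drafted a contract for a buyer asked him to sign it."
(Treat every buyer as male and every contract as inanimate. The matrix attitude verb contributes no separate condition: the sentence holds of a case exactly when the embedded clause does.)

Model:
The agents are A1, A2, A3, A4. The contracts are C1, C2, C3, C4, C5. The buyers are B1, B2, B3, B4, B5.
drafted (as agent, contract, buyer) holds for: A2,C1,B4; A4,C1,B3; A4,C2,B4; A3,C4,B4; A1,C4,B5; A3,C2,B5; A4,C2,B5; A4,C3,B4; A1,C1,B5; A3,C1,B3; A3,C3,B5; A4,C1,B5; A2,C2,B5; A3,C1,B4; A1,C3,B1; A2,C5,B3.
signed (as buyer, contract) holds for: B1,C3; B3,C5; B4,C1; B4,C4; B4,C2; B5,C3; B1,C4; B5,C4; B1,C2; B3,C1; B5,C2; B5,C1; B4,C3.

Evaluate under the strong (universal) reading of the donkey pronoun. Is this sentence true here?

"him" takes "a buyer" as antecedent and "it" takes "a contract"; both are donkey pronouns co-varying with the restrictor.
Strong reading: for every (a,c,b) with drafted(a,c,b), signed(b,c).
Restrictor triples: (A1,C1,B5)→signed(B5,C1) ✓  (A1,C3,B1)→signed(B1,C3) ✓  (A1,C4,B5)→signed(B5,C4) ✓  (A2,C1,B4)→signed(B4,C1) ✓  (A2,C2,B5)→signed(B5,C2) ✓  (A2,C5,B3)→signed(B3,C5) ✓  (A3,C1,B3)→signed(B3,C1) ✓  (A3,C1,B4)→signed(B4,C1) ✓  (A3,C2,B5)→signed(B5,C2) ✓  (A3,C3,B5)→signed(B5,C3) ✓  (A3,C4,B4)→signed(B4,C4) ✓  (A4,C1,B3)→signed(B3,C1) ✓  (A4,C1,B5)→signed(B5,C1) ✓  (A4,C2,B4)→signed(B4,C2) ✓  (A4,C2,B5)→signed(B5,C2) ✓  (A4,C3,B4)→signed(B4,C3) ✓
Every restrictor triple satisfies the scope.

True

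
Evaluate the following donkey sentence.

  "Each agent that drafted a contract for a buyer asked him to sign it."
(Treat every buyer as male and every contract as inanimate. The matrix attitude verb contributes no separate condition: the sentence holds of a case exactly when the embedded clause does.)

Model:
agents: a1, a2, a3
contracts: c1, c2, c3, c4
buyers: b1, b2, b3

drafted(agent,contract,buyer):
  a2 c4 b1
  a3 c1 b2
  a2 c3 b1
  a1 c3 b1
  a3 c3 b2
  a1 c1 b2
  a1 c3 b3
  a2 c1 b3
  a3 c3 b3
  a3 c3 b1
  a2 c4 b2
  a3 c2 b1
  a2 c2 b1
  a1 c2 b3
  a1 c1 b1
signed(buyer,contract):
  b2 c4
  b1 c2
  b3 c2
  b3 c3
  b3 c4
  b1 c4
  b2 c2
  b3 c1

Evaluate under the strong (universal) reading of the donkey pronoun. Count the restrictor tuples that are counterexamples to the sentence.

"him" takes "a buyer" as antecedent and "it" takes "a contract"; both are donkey pronouns co-varying with the restrictor.
Strong reading: for every (a,c,b) with drafted(a,c,b), signed(b,c).
Restrictor triples: (a1,c1,b1)→signed(b1,c1) ✗  (a1,c1,b2)→signed(b2,c1) ✗  (a1,c2,b3)→signed(b3,c2) ✓  (a1,c3,b1)→signed(b1,c3) ✗  (a1,c3,b3)→signed(b3,c3) ✓  (a2,c1,b3)→signed(b3,c1) ✓  (a2,c2,b1)→signed(b1,c2) ✓  (a2,c3,b1)→signed(b1,c3) ✗  (a2,c4,b1)→signed(b1,c4) ✓  (a2,c4,b2)→signed(b2,c4) ✓  (a3,c1,b2)→signed(b2,c1) ✗  (a3,c2,b1)→signed(b1,c2) ✓  (a3,c3,b1)→signed(b1,c3) ✗  (a3,c3,b2)→signed(b2,c3) ✗  (a3,c3,b3)→signed(b3,c3) ✓
Counterexamples (restrictor triples failing the scope): 7.

7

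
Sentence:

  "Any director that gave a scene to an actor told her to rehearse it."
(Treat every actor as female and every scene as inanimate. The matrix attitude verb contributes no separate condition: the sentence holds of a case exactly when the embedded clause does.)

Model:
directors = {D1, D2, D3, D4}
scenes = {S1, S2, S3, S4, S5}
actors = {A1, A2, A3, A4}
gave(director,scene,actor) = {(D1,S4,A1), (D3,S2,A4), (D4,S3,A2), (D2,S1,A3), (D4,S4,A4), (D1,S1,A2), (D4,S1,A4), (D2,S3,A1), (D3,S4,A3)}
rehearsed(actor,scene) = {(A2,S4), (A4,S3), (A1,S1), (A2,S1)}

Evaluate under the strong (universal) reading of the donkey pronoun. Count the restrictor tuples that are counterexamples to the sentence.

8

"her" takes "an actor" as antecedent and "it" takes "a scene"; both are donkey pronouns co-varying with the restrictor.
Strong reading: for every (d,s,a) with gave(d,s,a), rehearsed(a,s).
Restrictor triples: (D1,S1,A2)→rehearsed(A2,S1) ✓  (D1,S4,A1)→rehearsed(A1,S4) ✗  (D2,S1,A3)→rehearsed(A3,S1) ✗  (D2,S3,A1)→rehearsed(A1,S3) ✗  (D3,S2,A4)→rehearsed(A4,S2) ✗  (D3,S4,A3)→rehearsed(A3,S4) ✗  (D4,S1,A4)→rehearsed(A4,S1) ✗  (D4,S3,A2)→rehearsed(A2,S3) ✗  (D4,S4,A4)→rehearsed(A4,S4) ✗
Counterexamples (restrictor triples failing the scope): 8.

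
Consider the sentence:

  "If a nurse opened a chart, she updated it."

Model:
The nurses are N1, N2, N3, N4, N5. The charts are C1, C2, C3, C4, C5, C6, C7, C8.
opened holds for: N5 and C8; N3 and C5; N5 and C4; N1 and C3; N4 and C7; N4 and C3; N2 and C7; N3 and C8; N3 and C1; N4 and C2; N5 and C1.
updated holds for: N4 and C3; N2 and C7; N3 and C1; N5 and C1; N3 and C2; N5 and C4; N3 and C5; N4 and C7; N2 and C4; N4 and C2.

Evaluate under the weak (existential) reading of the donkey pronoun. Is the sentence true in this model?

False

"it" takes "a chart" as antecedent — a donkey pronoun bound across the clause boundary.
Weak reading: every nurse n with some opened-chart has at least one opened-chart c such that updated(n,c).
Per nurse: N1:✗  N2:✓  N3:✓  N4:✓  N5:✓
N1 has no witness among its opened-charts.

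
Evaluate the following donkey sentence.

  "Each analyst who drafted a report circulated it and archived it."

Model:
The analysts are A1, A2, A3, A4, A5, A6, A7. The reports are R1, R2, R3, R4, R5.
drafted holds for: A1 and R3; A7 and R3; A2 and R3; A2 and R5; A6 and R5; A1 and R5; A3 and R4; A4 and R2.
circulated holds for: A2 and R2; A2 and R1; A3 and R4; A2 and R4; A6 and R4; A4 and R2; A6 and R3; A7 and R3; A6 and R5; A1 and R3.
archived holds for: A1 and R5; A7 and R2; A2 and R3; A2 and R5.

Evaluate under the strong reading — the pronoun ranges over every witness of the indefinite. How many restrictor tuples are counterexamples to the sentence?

"it" takes "a report" as antecedent — a donkey pronoun bound across the clause boundary.
Strong reading: for every (a,r) with drafted(a,r), circulated(a,r) ∧ archived(a,r).
Restrictor pairs: (A1,R3) ✗  (A1,R5) ✗  (A2,R3) ✗  (A2,R5) ✗  (A3,R4) ✗  (A4,R2) ✗  (A6,R5) ✗  (A7,R3) ✗
Counterexamples (restrictor pairs failing the scope): 8.

8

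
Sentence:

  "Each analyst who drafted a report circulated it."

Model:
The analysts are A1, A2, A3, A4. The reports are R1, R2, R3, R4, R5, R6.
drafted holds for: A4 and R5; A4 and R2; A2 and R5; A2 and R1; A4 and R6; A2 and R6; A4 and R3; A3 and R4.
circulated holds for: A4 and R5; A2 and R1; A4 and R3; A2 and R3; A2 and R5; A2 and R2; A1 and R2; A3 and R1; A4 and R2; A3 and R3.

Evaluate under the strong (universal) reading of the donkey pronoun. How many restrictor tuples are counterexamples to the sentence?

"it" takes "a report" as antecedent — a donkey pronoun bound across the clause boundary.
Strong reading: for every (a,r) with drafted(a,r), circulated(a,r).
Restrictor pairs: (A2,R1) ✓  (A2,R5) ✓  (A2,R6) ✗  (A3,R4) ✗  (A4,R2) ✓  (A4,R3) ✓  (A4,R5) ✓  (A4,R6) ✗
Counterexamples (restrictor pairs failing the scope): 3.

3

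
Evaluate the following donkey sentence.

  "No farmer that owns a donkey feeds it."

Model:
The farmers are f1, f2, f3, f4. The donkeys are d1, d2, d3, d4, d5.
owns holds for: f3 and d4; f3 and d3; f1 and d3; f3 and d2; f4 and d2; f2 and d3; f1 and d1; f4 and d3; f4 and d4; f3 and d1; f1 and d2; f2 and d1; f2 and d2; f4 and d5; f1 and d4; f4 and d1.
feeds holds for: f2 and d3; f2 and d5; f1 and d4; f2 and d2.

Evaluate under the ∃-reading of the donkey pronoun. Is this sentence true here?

"it" takes "a donkey" as antecedent — a donkey pronoun bound across the clause boundary.
Truth condition: for no (f,d) with owns(f,d) does feeds(f,d) hold.
Restrictor pairs — does the scope hold? (f1,d1):fails  (f1,d2):fails  (f1,d3):fails  (f1,d4):holds  (f2,d1):fails  (f2,d2):holds  (f2,d3):holds  (f3,d1):fails  (f3,d2):fails  (f3,d3):fails  (f3,d4):fails  (f4,d1):fails  (f4,d2):fails  (f4,d3):fails  (f4,d4):fails  (f4,d5):fails
Scope holds for 3 pair(s), so the sentence is false.

False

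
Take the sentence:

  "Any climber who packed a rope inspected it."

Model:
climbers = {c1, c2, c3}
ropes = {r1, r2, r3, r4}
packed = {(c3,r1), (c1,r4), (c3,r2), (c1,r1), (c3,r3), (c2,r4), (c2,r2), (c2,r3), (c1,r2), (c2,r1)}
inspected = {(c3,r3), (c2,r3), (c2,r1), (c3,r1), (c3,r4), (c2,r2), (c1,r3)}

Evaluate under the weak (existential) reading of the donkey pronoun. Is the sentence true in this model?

"it" takes "a rope" as antecedent — a donkey pronoun bound across the clause boundary.
Weak reading: every climber c with some packed-rope has at least one packed-rope r such that inspected(c,r).
Per climber: c1:✗  c2:✓  c3:✓
c1 has no witness among its packed-ropes.

False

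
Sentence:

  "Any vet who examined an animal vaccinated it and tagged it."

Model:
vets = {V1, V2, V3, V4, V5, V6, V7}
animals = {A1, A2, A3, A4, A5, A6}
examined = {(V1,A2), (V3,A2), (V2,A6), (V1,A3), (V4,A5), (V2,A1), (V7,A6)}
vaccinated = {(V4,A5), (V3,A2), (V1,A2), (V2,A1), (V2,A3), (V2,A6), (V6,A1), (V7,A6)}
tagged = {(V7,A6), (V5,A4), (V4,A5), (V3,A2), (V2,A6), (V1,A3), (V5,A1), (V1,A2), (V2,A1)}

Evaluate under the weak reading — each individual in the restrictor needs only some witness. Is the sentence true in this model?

True

"it" takes "an animal" as antecedent — a donkey pronoun bound across the clause boundary.
Weak reading: every vet v with some examined-animal has at least one examined-animal a such that vaccinated(v,a) ∧ tagged(v,a).
Per vet: V1:✓  V2:✓  V3:✓  V4:✓  V7:✓
Every vet in the restrictor has a witness.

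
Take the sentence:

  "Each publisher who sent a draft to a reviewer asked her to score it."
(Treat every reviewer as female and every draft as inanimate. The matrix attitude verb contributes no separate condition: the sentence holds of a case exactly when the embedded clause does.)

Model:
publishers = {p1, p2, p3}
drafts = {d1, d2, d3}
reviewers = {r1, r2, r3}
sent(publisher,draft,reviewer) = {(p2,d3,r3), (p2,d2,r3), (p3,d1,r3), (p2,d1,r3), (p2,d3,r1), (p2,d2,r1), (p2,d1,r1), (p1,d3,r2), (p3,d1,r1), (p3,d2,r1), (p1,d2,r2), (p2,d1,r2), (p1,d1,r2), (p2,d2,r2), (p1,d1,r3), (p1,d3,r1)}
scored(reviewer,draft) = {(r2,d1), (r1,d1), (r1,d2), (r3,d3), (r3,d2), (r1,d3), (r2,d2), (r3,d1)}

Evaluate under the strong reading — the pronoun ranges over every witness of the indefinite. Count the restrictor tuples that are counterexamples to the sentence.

1

"her" takes "a reviewer" as antecedent and "it" takes "a draft"; both are donkey pronouns co-varying with the restrictor.
Strong reading: for every (p,d,r) with sent(p,d,r), scored(r,d).
Restrictor triples: (p1,d1,r2)→scored(r2,d1) ✓  (p1,d1,r3)→scored(r3,d1) ✓  (p1,d2,r2)→scored(r2,d2) ✓  (p1,d3,r1)→scored(r1,d3) ✓  (p1,d3,r2)→scored(r2,d3) ✗  (p2,d1,r1)→scored(r1,d1) ✓  (p2,d1,r2)→scored(r2,d1) ✓  (p2,d1,r3)→scored(r3,d1) ✓  (p2,d2,r1)→scored(r1,d2) ✓  (p2,d2,r2)→scored(r2,d2) ✓  (p2,d2,r3)→scored(r3,d2) ✓  (p2,d3,r1)→scored(r1,d3) ✓  (p2,d3,r3)→scored(r3,d3) ✓  (p3,d1,r1)→scored(r1,d1) ✓  (p3,d1,r3)→scored(r3,d1) ✓  (p3,d2,r1)→scored(r1,d2) ✓
Counterexamples (restrictor triples failing the scope): 1.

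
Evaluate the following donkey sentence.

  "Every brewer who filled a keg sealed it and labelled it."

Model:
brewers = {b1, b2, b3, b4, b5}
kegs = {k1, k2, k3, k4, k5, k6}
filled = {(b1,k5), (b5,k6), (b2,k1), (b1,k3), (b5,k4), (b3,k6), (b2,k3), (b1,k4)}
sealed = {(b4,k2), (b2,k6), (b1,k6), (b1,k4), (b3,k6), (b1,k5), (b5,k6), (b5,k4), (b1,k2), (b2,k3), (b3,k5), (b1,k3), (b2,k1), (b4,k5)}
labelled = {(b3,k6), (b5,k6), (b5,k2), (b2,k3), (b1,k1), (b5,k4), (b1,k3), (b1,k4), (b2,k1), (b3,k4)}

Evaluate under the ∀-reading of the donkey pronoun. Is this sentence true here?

"it" takes "a keg" as antecedent — a donkey pronoun bound across the clause boundary.
Strong reading: for every (b,k) with filled(b,k), sealed(b,k) ∧ labelled(b,k).
Restrictor pairs: (b1,k3) ✓  (b1,k4) ✓  (b1,k5) ✗  (b2,k1) ✓  (b2,k3) ✓  (b3,k6) ✓  (b5,k4) ✓  (b5,k6) ✓
Counterexample: (b1,k5) is in filled but fails the scope.

False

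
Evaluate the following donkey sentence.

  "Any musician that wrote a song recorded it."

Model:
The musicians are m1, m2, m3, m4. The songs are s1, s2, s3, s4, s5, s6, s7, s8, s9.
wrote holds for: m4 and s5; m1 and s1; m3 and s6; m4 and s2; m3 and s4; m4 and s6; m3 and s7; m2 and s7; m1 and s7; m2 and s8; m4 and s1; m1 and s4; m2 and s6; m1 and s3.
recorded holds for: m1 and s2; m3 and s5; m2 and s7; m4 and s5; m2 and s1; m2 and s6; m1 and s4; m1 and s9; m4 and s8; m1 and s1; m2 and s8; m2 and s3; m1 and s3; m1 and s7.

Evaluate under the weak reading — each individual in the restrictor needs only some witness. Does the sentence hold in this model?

False

"it" takes "a song" as antecedent — a donkey pronoun bound across the clause boundary.
Weak reading: every musician m with some wrote-song has at least one wrote-song s such that recorded(m,s).
Per musician: m1:✓  m2:✓  m3:✗  m4:✓
m3 has no witness among its wrote-songs.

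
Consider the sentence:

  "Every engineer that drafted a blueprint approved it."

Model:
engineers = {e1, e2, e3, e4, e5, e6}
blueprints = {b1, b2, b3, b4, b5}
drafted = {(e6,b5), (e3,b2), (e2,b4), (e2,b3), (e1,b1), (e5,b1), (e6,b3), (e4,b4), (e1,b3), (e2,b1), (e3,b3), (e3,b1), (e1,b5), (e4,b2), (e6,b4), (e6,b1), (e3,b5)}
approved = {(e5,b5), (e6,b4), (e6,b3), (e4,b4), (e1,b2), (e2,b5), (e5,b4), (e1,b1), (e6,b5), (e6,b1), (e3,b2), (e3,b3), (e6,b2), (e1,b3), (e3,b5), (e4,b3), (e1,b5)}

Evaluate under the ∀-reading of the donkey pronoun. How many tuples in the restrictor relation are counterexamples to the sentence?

6

"it" takes "a blueprint" as antecedent — a donkey pronoun bound across the clause boundary.
Strong reading: for every (e,b) with drafted(e,b), approved(e,b).
Restrictor pairs: (e1,b1) ✓  (e1,b3) ✓  (e1,b5) ✓  (e2,b1) ✗  (e2,b3) ✗  (e2,b4) ✗  (e3,b1) ✗  (e3,b2) ✓  (e3,b3) ✓  (e3,b5) ✓  (e4,b2) ✗  (e4,b4) ✓  (e5,b1) ✗  (e6,b1) ✓  (e6,b3) ✓  (e6,b4) ✓  (e6,b5) ✓
Counterexamples (restrictor pairs failing the scope): 6.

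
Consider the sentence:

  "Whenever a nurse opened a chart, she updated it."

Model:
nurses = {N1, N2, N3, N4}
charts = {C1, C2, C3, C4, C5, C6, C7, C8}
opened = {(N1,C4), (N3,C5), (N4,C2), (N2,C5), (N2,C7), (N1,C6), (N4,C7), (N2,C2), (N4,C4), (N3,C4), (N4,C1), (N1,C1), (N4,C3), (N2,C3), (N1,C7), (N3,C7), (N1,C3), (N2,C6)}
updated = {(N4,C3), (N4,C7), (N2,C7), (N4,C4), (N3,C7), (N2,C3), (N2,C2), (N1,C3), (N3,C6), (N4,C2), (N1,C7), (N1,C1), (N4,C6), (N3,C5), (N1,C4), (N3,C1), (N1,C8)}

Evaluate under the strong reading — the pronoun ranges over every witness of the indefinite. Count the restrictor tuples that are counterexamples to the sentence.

"it" takes "a chart" as antecedent — a donkey pronoun bound across the clause boundary.
Strong reading: for every (n,c) with opened(n,c), updated(n,c).
Restrictor pairs: (N1,C1) ✓  (N1,C3) ✓  (N1,C4) ✓  (N1,C6) ✗  (N1,C7) ✓  (N2,C2) ✓  (N2,C3) ✓  (N2,C5) ✗  (N2,C6) ✗  (N2,C7) ✓  (N3,C4) ✗  (N3,C5) ✓  (N3,C7) ✓  (N4,C1) ✗  (N4,C2) ✓  (N4,C3) ✓  (N4,C4) ✓  (N4,C7) ✓
Counterexamples (restrictor pairs failing the scope): 5.

5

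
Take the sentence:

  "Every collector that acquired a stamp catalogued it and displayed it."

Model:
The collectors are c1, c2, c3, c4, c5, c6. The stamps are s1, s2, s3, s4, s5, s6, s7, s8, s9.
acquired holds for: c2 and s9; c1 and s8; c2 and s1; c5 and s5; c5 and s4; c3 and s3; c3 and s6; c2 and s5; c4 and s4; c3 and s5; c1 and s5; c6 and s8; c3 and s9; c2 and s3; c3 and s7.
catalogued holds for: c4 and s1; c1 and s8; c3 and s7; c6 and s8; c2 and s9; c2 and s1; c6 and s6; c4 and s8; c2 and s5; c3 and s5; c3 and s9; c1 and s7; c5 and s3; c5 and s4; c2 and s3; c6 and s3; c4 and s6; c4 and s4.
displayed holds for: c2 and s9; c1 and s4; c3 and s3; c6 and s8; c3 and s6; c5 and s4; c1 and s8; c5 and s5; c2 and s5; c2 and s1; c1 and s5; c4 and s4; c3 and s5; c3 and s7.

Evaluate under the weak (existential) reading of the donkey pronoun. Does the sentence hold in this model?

"it" takes "a stamp" as antecedent — a donkey pronoun bound across the clause boundary.
Weak reading: every collector c with some acquired-stamp has at least one acquired-stamp s such that catalogued(c,s) ∧ displayed(c,s).
Per collector: c1:✓  c2:✓  c3:✓  c4:✓  c5:✓  c6:✓
Every collector in the restrictor has a witness.

True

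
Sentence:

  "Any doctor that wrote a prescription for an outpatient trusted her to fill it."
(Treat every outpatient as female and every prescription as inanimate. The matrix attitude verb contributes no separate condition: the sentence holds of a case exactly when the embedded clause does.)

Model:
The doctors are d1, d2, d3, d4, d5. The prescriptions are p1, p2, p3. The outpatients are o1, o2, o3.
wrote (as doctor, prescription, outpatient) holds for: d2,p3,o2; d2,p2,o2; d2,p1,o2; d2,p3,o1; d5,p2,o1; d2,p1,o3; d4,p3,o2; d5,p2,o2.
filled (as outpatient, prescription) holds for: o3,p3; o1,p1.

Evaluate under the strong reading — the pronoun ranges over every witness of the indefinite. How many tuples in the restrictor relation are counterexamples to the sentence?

8

"her" takes "an outpatient" as antecedent and "it" takes "a prescription"; both are donkey pronouns co-varying with the restrictor.
Strong reading: for every (d,p,o) with wrote(d,p,o), filled(o,p).
Restrictor triples: (d2,p1,o2)→filled(o2,p1) ✗  (d2,p1,o3)→filled(o3,p1) ✗  (d2,p2,o2)→filled(o2,p2) ✗  (d2,p3,o1)→filled(o1,p3) ✗  (d2,p3,o2)→filled(o2,p3) ✗  (d4,p3,o2)→filled(o2,p3) ✗  (d5,p2,o1)→filled(o1,p2) ✗  (d5,p2,o2)→filled(o2,p2) ✗
Counterexamples (restrictor triples failing the scope): 8.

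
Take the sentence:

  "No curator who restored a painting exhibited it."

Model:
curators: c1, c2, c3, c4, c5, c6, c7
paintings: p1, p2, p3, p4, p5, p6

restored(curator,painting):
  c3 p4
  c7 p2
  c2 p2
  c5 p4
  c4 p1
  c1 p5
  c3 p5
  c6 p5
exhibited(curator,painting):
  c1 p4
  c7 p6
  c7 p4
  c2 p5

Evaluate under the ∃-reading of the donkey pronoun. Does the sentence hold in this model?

"it" takes "a painting" as antecedent — a donkey pronoun bound across the clause boundary.
Truth condition: for no (c,p) with restored(c,p) does exhibited(c,p) hold.
Restrictor pairs — does the scope hold? (c1,p5):fails  (c2,p2):fails  (c3,p4):fails  (c3,p5):fails  (c4,p1):fails  (c5,p4):fails  (c6,p5):fails  (c7,p2):fails
Scope holds for no restrictor pair, so the sentence is true.

True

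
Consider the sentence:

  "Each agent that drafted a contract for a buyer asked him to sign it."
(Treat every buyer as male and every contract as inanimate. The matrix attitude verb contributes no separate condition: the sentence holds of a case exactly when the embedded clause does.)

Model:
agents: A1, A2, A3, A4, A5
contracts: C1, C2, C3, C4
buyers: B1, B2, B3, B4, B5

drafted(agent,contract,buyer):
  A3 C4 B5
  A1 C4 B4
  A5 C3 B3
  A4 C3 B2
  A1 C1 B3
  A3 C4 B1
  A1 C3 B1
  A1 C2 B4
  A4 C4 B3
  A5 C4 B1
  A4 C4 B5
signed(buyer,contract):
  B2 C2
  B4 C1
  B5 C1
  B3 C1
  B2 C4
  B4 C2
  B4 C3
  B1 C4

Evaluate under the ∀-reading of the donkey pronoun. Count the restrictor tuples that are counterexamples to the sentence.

7

"him" takes "a buyer" as antecedent and "it" takes "a contract"; both are donkey pronouns co-varying with the restrictor.
Strong reading: for every (a,c,b) with drafted(a,c,b), signed(b,c).
Restrictor triples: (A1,C1,B3)→signed(B3,C1) ✓  (A1,C2,B4)→signed(B4,C2) ✓  (A1,C3,B1)→signed(B1,C3) ✗  (A1,C4,B4)→signed(B4,C4) ✗  (A3,C4,B1)→signed(B1,C4) ✓  (A3,C4,B5)→signed(B5,C4) ✗  (A4,C3,B2)→signed(B2,C3) ✗  (A4,C4,B3)→signed(B3,C4) ✗  (A4,C4,B5)→signed(B5,C4) ✗  (A5,C3,B3)→signed(B3,C3) ✗  (A5,C4,B1)→signed(B1,C4) ✓
Counterexamples (restrictor triples failing the scope): 7.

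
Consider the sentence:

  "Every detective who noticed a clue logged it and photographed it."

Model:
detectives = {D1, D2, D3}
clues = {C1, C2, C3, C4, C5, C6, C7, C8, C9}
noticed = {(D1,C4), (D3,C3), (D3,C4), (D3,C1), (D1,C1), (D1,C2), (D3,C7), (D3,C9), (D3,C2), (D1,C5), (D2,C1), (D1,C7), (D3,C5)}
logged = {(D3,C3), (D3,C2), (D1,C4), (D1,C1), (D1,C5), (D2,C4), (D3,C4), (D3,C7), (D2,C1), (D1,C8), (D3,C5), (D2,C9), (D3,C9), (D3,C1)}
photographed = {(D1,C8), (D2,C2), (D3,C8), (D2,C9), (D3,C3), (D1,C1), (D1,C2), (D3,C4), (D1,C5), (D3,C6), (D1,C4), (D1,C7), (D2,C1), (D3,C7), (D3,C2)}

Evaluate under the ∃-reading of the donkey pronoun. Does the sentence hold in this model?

True

"it" takes "a clue" as antecedent — a donkey pronoun bound across the clause boundary.
Weak reading: every detective d with some noticed-clue has at least one noticed-clue c such that logged(d,c) ∧ photographed(d,c).
Per detective: D1:✓  D2:✓  D3:✓
Every detective in the restrictor has a witness.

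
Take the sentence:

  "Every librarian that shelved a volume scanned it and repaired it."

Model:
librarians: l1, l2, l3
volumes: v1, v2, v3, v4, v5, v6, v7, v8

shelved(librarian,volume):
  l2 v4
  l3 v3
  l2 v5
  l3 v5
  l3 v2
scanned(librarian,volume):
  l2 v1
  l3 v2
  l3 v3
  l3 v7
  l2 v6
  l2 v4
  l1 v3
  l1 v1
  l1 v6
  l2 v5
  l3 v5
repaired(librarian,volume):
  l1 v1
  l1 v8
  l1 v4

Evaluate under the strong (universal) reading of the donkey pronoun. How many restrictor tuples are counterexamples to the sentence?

5

"it" takes "a volume" as antecedent — a donkey pronoun bound across the clause boundary.
Strong reading: for every (l,v) with shelved(l,v), scanned(l,v) ∧ repaired(l,v).
Restrictor pairs: (l2,v4) ✗  (l2,v5) ✗  (l3,v2) ✗  (l3,v3) ✗  (l3,v5) ✗
Counterexamples (restrictor pairs failing the scope): 5.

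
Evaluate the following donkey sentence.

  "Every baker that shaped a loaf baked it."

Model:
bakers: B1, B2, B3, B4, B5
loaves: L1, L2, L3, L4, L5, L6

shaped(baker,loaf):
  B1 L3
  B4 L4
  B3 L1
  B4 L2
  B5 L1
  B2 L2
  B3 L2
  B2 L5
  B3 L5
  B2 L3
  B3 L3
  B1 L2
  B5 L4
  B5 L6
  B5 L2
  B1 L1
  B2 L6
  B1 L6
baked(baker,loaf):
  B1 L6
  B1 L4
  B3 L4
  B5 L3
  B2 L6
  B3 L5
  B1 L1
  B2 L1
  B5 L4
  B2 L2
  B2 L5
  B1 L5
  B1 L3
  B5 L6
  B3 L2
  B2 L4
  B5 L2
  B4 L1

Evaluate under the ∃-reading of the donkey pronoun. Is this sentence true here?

False

"it" takes "a loaf" as antecedent — a donkey pronoun bound across the clause boundary.
Weak reading: every baker b with some shaped-loaf has at least one shaped-loaf l such that baked(b,l).
Per baker: B1:✓  B2:✓  B3:✓  B4:✗  B5:✓
B4 has no witness among its shaped-loaves.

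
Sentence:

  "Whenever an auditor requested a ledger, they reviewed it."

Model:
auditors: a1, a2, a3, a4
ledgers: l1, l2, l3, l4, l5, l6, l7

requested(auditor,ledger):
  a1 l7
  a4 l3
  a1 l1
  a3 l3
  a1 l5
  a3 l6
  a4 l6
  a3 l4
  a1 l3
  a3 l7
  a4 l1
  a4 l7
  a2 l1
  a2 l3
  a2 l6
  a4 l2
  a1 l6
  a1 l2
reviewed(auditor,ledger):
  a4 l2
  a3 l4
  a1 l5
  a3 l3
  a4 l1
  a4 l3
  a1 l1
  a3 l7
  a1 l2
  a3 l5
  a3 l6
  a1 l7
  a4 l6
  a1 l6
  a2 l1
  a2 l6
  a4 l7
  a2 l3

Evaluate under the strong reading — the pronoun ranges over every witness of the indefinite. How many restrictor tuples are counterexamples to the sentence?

1

"it" takes "a ledger" as antecedent — a donkey pronoun bound across the clause boundary.
Strong reading: for every (a,l) with requested(a,l), reviewed(a,l).
Restrictor pairs: (a1,l1) ✓  (a1,l2) ✓  (a1,l3) ✗  (a1,l5) ✓  (a1,l6) ✓  (a1,l7) ✓  (a2,l1) ✓  (a2,l3) ✓  (a2,l6) ✓  (a3,l3) ✓  (a3,l4) ✓  (a3,l6) ✓  (a3,l7) ✓  (a4,l1) ✓  (a4,l2) ✓  (a4,l3) ✓  (a4,l6) ✓  (a4,l7) ✓
Counterexamples (restrictor pairs failing the scope): 1.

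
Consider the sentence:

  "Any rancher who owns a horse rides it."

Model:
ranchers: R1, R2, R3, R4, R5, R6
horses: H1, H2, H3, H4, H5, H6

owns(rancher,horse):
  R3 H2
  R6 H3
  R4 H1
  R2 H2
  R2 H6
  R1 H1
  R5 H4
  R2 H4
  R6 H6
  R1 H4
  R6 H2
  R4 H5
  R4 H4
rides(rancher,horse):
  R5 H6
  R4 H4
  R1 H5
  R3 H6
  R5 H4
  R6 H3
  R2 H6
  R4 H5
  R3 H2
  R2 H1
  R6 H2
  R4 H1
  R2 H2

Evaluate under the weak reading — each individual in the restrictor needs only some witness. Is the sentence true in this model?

"it" takes "a horse" as antecedent — a donkey pronoun bound across the clause boundary.
Weak reading: every rancher r with some owns-horse has at least one owns-horse h such that rides(r,h).
Per rancher: R1:✗  R2:✓  R3:✓  R4:✓  R5:✓  R6:✓
R1 has no witness among its owns-horses.

False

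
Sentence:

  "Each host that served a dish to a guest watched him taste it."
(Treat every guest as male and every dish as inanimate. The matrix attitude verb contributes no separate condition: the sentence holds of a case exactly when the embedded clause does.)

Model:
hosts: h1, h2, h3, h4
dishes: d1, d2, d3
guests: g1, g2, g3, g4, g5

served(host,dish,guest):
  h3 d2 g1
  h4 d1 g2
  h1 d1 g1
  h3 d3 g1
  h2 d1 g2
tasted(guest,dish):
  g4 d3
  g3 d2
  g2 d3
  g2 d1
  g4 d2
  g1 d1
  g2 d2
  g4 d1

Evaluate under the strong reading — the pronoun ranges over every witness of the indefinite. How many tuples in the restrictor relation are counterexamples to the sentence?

"him" takes "a guest" as antecedent and "it" takes "a dish"; both are donkey pronouns co-varying with the restrictor.
Strong reading: for every (h,d,g) with served(h,d,g), tasted(g,d).
Restrictor triples: (h1,d1,g1)→tasted(g1,d1) ✓  (h2,d1,g2)→tasted(g2,d1) ✓  (h3,d2,g1)→tasted(g1,d2) ✗  (h3,d3,g1)→tasted(g1,d3) ✗  (h4,d1,g2)→tasted(g2,d1) ✓
Counterexamples (restrictor triples failing the scope): 2.

2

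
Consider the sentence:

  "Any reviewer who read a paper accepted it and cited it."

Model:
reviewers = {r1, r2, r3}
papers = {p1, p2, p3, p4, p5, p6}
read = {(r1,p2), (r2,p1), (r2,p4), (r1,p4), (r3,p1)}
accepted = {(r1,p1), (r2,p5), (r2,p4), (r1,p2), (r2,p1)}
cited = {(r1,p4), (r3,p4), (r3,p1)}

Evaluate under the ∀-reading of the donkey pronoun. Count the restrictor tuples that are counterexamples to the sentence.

"it" takes "a paper" as antecedent — a donkey pronoun bound across the clause boundary.
Strong reading: for every (r,p) with read(r,p), accepted(r,p) ∧ cited(r,p).
Restrictor pairs: (r1,p2) ✗  (r1,p4) ✗  (r2,p1) ✗  (r2,p4) ✗  (r3,p1) ✗
Counterexamples (restrictor pairs failing the scope): 5.

5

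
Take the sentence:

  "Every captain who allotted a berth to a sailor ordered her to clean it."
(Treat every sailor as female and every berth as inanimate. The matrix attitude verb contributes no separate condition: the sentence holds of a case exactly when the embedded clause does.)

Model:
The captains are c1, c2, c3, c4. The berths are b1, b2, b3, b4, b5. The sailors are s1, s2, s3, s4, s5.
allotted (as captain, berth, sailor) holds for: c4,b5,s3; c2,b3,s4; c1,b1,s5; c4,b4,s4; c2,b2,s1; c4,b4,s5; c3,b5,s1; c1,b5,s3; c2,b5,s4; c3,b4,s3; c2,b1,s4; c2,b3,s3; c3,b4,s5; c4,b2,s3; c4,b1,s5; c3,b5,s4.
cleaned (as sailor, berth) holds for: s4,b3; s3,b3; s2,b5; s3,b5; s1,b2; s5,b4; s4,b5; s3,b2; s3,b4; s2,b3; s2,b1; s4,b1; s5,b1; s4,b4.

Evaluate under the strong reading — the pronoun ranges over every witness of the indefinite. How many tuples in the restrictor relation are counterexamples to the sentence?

1

"her" takes "a sailor" as antecedent and "it" takes "a berth"; both are donkey pronouns co-varying with the restrictor.
Strong reading: for every (c,b,s) with allotted(c,b,s), cleaned(s,b).
Restrictor triples: (c1,b1,s5)→cleaned(s5,b1) ✓  (c1,b5,s3)→cleaned(s3,b5) ✓  (c2,b1,s4)→cleaned(s4,b1) ✓  (c2,b2,s1)→cleaned(s1,b2) ✓  (c2,b3,s3)→cleaned(s3,b3) ✓  (c2,b3,s4)→cleaned(s4,b3) ✓  (c2,b5,s4)→cleaned(s4,b5) ✓  (c3,b4,s3)→cleaned(s3,b4) ✓  (c3,b4,s5)→cleaned(s5,b4) ✓  (c3,b5,s1)→cleaned(s1,b5) ✗  (c3,b5,s4)→cleaned(s4,b5) ✓  (c4,b1,s5)→cleaned(s5,b1) ✓  (c4,b2,s3)→cleaned(s3,b2) ✓  (c4,b4,s4)→cleaned(s4,b4) ✓  (c4,b4,s5)→cleaned(s5,b4) ✓  (c4,b5,s3)→cleaned(s3,b5) ✓
Counterexamples (restrictor triples failing the scope): 1.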